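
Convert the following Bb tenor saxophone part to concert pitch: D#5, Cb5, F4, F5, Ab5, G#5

Written C4 on the Bb tenor saxophone sounds as Bb2, a major ninth lower; apply that shift to every note.
D#5 to C#4
Cb5 to Bbb3
F4 to Eb3
F5 to Eb4
Ab5 to Gb4
G#5 to F#4

C#4 Bbb3 Eb3 Eb4 Gb4 F#4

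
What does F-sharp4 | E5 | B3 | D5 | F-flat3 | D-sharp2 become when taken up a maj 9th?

A major ninth up from F#4 gives G#5.
E5: a ninth up reaches F, and 14 semitones makes it F#6.
B3: a ninth up reaches C, and 14 semitones makes it C#5.
A major ninth up from D5 gives E6.
Fb3 up a major ninth is Gb4.
A major ninth up from D#2 gives E#3.

G#5 F#6 C#5 E6 Gb4 E#3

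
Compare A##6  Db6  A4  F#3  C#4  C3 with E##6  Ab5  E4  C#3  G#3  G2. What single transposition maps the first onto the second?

From A##6 to E##6 is 4 letter names — a fourth of some quality.
E##6 to A##6 is 5 semitones, which makes it a perfect fourth; the second version is lower, so the direction is down.
Checking another pair — C3 → G2 — gives the same interval.

down a perfect fourth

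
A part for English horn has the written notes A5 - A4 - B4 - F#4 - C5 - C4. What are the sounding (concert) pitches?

Written C4 on the English horn sounds as F3, a perfect fifth lower; apply that shift to every note.
A5 -> D5
A4 -> D4
B4 -> E4
F#4 -> B3
C5 -> F4
C4 -> F3

D5 D4 E4 B3 F4 F3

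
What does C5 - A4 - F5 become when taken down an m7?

D4 B3 G4

C5 -> D4
A4 -> B3
F5 -> G4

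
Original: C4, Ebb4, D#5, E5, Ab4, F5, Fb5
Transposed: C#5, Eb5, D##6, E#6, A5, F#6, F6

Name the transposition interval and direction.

From C4 to C#5 is 8 letter names — an octave of some quality.
C4 to C#5 is 13 semitones, which makes it an augmented octave; the second version is higher, so the direction is up.
Checking another pair — Fb5 → F6 — gives the same interval.

up an augmented octave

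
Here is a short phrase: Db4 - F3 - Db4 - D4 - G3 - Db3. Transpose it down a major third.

Bbb3 Db3 Bbb3 Bb3 Eb3 Bbb2

Db4 down a major third is Bbb3.
F3: a third down reaches D, and 4 semitones makes it Db3.
Db4: a third down reaches B, and 4 semitones makes it Bbb3.
D4 down a major third is Bb3.
G3: a third down reaches E, and 4 semitones makes it Eb3.
Db3 down a major third is Bbb2.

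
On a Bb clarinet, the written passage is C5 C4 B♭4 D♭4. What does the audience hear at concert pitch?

Bb4 Bb3 Ab4 Cb4

Written C4 on the Bb clarinet sounds as Bb3, a major second lower; apply that shift to every note.
C5 to Bb4
C4 to Bb3
Bb4 to Ab4
Db4 to Cb4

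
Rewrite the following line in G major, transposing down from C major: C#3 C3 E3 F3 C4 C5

G#2 G2 B2 C3 G3 G4

C major to G major down is a perfect fourth, so every note moves down by that interval.
C#3 → G#2
C3 → G2
E3 → B2
F3 → C3
C4 → G3
C5 → G4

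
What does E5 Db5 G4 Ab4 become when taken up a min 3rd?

G5 Fb5 Bb4 Cb5

E5 to G5
Db5 to Fb5
G4 to Bb4
Ab4 to Cb5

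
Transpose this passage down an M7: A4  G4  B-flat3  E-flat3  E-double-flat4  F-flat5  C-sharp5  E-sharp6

A4: a seventh down reaches B, and 11 semitones makes it Bb3.
G4: a seventh down reaches A, and 11 semitones makes it Ab3.
Bb3: a seventh down reaches C, and 11 semitones makes it Cb3.
Eb3 down a major seventh is Fb2.
Ebb4: a seventh down reaches F, and 11 semitones makes it Fbb3.
A major seventh down from Fb5 gives Gbb4.
C#5 down a major seventh is D4.
E#6 down a major seventh is F#5.

Bb3 Ab3 Cb3 Fb2 Fbb3 Gbb4 D4 F#5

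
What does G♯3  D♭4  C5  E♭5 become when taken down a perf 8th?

A perfect octave down from G#3 gives G#2.
A perfect octave down from Db4 gives Db3.
C5 down a perfect octave is C4.
Eb5 down a perfect octave is Eb4.

G#2 Db3 C4 Eb4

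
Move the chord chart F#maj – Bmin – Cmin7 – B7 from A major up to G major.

Emaj Amin Bbmin7 A7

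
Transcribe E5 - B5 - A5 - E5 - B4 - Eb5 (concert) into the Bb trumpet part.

Written C4 sounds as Bb3 on the Bb trumpet, so concert pitches are written a major second up.
E5 to F#5
B5 to C#6
A5 to B5
E5 to F#5
B4 to C#5
Eb5 to F5

F#5 C#6 B5 F#5 C#5 F5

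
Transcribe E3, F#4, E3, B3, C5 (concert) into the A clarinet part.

Written C4 sounds as A3 on the A clarinet, so concert pitches are written a minor third up.
E3 becomes G3
F#4 becomes A4
E3 becomes G3
B3 becomes D4
C5 becomes Eb5

G3 A4 G3 D4 Eb5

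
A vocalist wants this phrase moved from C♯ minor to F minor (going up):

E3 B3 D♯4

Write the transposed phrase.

Ab3 Eb4 G4

From C♯ up to F is a diminished fourth; apply that to each pitch.
E3 → Ab3
B3 → Eb4
D#4 → G4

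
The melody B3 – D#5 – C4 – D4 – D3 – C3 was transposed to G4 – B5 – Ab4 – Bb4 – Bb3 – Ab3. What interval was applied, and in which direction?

up a minor sixth

From B3 to G4 is 6 letter names — a sixth of some quality.
B3 to G4 is 8 semitones, which makes it a minor sixth; the second version is higher, so the direction is up.
Checking another pair — C3 → Ab3 — gives the same interval.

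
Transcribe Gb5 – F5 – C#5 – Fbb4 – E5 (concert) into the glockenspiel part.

The glockenspiel sounds a perfect fifteenth above written, so the written part must be a perfect fifteenth below concert — transpose each note down.
Gb5 becomes Gb3
F5 becomes F3
C#5 becomes C#3
Fbb4 becomes Fbb2
E5 becomes E3

Gb3 F3 C#3 Fbb2 E3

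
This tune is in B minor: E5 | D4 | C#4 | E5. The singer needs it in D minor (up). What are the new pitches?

G5 F4 E4 G5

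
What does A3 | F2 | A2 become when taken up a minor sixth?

F4 Db3 F3

A3 → F4
F2 → Db3
A2 → F3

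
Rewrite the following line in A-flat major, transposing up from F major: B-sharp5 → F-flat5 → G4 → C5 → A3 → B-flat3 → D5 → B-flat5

D#6 Abb5 Bb4 Eb5 C4 Db4 F5 Db6

F major to A-flat major up is a minor third, so every note moves up by that interval.
B#5 gives D#6
Fb5 gives Abb5
G4 gives Bb4
C5 gives Eb5
A3 gives C4
Bb3 gives Db4
D5 gives F5
Bb5 gives Db6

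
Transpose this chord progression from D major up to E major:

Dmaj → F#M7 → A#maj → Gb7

Emaj G#M7 B#maj Ab7

D major up to E major is a major second; each chord root moves by that interval while the quality stays the same.
Dmaj: root D up a major second → E, giving Emaj.
F#M7: root F# up a major second → G#, giving G#M7.
A#maj: root A# up a major second → B#, giving B#maj.
Gb7: root Gb up a major second → Ab, giving Ab7.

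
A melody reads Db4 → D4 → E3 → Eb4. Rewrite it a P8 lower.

Db3 D3 E2 Eb3

Db4: an octave down reaches D, and 12 semitones makes it Db3.
D4 down a perfect octave is D3.
A perfect octave down from E3 gives E2.
Eb4 down a perfect octave is Eb3.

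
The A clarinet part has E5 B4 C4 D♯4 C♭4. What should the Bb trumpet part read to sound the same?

D#5 A#4 B3 C##4 Bb3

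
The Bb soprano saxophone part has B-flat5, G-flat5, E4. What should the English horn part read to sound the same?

Eb6 Cb6 A4

First find concert pitch: the Bb soprano saxophone sounds a major second below written, so B-flat5 G-flat5 E4 sounds Ab5 Fb5 D4.
Then write for English horn: it sounds a perfect fifth below written, so the part must be a perfect fifth above concert.
Ab5 → Eb6
Fb5 → Cb6
D4 → A4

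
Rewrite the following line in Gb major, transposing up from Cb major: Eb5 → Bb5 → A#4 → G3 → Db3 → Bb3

Cb major to Gb major up is a perfect fifth, so every note moves up by that interval.
Eb5 becomes Bb5
Bb5 becomes F6
A#4 becomes E#5
G3 becomes D4
Db3 becomes Ab3
Bb3 becomes F4

Bb5 F6 E#5 D4 Ab3 F4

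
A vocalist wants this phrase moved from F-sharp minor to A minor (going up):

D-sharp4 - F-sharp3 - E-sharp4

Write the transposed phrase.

From F-sharp up to A is a minor third; apply that to each pitch.
D#4 → F#4
F#3 → A3
E#4 → G#4

F#4 A3 G#4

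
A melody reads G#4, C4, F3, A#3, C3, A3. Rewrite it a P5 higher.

G#4 up a perfect fifth is D#5.
A perfect fifth up from C4 gives G4.
F3: a fifth up reaches C, and 7 semitones makes it C4.
A perfect fifth up from A#3 gives E#4.
C3 up a perfect fifth is G3.
A perfect fifth up from A3 gives E4.

D#5 G4 C4 E#4 G3 E4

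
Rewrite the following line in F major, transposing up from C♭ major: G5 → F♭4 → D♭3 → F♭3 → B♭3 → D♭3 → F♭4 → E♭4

C#6 Bb4 G3 Bb3 E4 G3 Bb4 A4

From C♭ up to F is an augmented fourth; apply that to each pitch.
G5 gives C#6
Fb4 gives Bb4
Db3 gives G3
Fb3 gives Bb3
Bb3 gives E4
Db3 gives G3
Fb4 gives Bb4
Eb4 gives A4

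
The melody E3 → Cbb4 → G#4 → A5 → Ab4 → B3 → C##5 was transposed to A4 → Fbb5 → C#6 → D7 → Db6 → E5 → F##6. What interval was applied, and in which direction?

up a perfect eleventh

From E3 to A4 is 11 letter names — an eleventh of some quality.
E3 to A4 is 17 semitones, which makes it a perfect eleventh; the second version is higher, so the direction is up.
Checking another pair — C##5 → F##6 — gives the same interval.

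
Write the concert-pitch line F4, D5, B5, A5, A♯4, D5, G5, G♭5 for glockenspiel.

Written C4 sounds as C6 on the glockenspiel, so concert pitches are written a perfect fifteenth down.
F4 becomes F2
D5 becomes D3
B5 becomes B3
A5 becomes A3
A#4 becomes A#2
D5 becomes D3
G5 becomes G3
Gb5 becomes Gb3

F2 D3 B3 A3 A#2 D3 G3 Gb3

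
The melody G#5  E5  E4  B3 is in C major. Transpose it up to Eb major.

C major to Eb major up is a minor third, so every note moves up by that interval.
G#5 → B5
E5 → G5
E4 → G4
B3 → D4

B5 G5 G4 D4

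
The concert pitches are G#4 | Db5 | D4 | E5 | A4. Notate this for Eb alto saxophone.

The Eb alto saxophone sounds a major sixth below written, so the written part must be a major sixth above concert — transpose each note up.
G#4 becomes E#5
Db5 becomes Bb5
D4 becomes B4
E5 becomes C#6
A4 becomes F#5

E#5 Bb5 B4 C#6 F#5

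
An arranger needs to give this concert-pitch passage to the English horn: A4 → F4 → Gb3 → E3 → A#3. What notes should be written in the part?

E5 C5 Db4 B3 E#4

Written C4 sounds as F3 on the English horn, so concert pitches are written a perfect fifth up.
A4 -> E5
F4 -> C5
Gb3 -> Db4
E3 -> B3
A#3 -> E#4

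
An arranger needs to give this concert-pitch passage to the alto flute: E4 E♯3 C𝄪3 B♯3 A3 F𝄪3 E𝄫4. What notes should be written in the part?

A4 A#3 F##3 E#4 D4 B#3 Abb4

Written C4 sounds as G3 on the alto flute, so concert pitches are written a perfect fourth up.
E4 gives A4
E#3 gives A#3
C##3 gives F##3
B#3 gives E#4
A3 gives D4
F##3 gives B#3
Ebb4 gives Abb4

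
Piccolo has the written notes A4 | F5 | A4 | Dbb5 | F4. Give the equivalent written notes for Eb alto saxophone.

F#6 D7 F#6 Bbb6 D6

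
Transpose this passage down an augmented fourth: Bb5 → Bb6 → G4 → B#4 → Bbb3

Fb5 Fb6 Db4 F#4 Fbb3

Bb5: a fourth down reaches F, and 6 semitones makes it Fb5.
Bb6 down an augmented fourth is Fb6.
G4 down an augmented fourth is Db4.
B#4 down an augmented fourth is F#4.
Bbb3 down an augmented fourth is Fbb3.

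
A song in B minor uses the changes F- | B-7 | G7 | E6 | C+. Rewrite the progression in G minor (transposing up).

B minor up to G minor is a minor sixth; each chord root moves by that interval while the quality stays the same.
F-: root F up a minor sixth → Db, giving Db-.
B-7: root B up a minor sixth → G, giving G-7.
G7: root G up a minor sixth → Eb, giving Eb7.
E6: root E up a minor sixth → C, giving C6.
C+: root C up a minor sixth → Ab, giving Ab+.

Db- G-7 Eb7 C6 Ab+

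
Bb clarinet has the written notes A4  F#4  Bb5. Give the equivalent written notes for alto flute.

First find concert pitch: the Bb clarinet sounds a major second below written, so A4 F#4 Bb5 sounds G4 E4 Ab5.
Then write for alto flute: it sounds a perfect fourth below written, so the part must be a perfect fourth above concert.
G4 → C5
E4 → A4
Ab5 → Db6

C5 A4 Db6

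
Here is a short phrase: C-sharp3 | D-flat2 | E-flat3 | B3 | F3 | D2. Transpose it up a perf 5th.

G#3 Ab2 Bb3 F#4 C4 A2

C#3 -> G#3
Db2 -> Ab2
Eb3 -> Bb3
B3 -> F#4
F3 -> C4
D2 -> A2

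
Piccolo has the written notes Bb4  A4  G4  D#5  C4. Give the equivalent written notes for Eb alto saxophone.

G6 F#6 E6 B#6 A5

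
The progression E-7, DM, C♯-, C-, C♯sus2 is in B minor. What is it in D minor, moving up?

G-7 FM E- Eb- Esus2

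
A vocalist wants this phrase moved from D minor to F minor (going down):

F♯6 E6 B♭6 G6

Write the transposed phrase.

A5 G5 Db6 Bb5

From D down to F is a major sixth; apply that to each pitch.
F#6 → A5
E6 → G5
Bb6 → Db6
G6 → Bb5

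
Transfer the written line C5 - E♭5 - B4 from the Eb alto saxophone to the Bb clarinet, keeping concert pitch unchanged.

First find concert pitch: the Eb alto saxophone sounds a major sixth below written, so C5 E♭5 B4 sounds Eb4 Gb4 D4.
Then write for Bb clarinet: it sounds a major second below written, so the part must be a major second above concert.
Eb4 → F4
Gb4 → Ab4
D4 → E4

F4 Ab4 E4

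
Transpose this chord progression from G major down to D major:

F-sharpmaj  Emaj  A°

G major down to D major is a perfect fourth; each chord root moves by that interval while the quality stays the same.
F-sharpmaj: root F-sharp down a perfect fourth → C#, giving C#maj.
Emaj: root E down a perfect fourth → B, giving Bmaj.
A°: root A down a perfect fourth → E, giving E°.

C#maj Bmaj E°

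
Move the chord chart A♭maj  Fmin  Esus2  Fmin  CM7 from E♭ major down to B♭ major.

Ebmaj Cmin Bsus2 Cmin GM7

E♭ major down to B♭ major is a perfect fourth; each chord root moves by that interval while the quality stays the same.
A♭maj: root A♭ down a perfect fourth → Eb, giving Ebmaj.
Fmin: root F down a perfect fourth → C, giving Cmin.
Esus2: root E down a perfect fourth → B, giving Bsus2.
Fmin: root F down a perfect fourth → C, giving Cmin.
CM7: root C down a perfect fourth → G, giving GM7.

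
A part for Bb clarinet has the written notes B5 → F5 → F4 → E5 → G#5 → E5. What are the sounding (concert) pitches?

A5 Eb5 Eb4 D5 F#5 D5

Written C4 on the Bb clarinet sounds as Bb3, a major second lower; apply that shift to every note.
B5 to A5
F5 to Eb5
F4 to Eb4
E5 to D5
G#5 to F#5
E5 to D5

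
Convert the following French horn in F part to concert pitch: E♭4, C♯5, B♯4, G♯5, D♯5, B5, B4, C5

Ab3 F#4 E#4 C#5 G#4 E5 E4 F4

Written C4 on the French horn in F sounds as F3, a perfect fifth lower; apply that shift to every note.
Eb4 -> Ab3
C#5 -> F#4
B#4 -> E#4
G#5 -> C#5
D#5 -> G#4
B5 -> E5
B4 -> E4
C5 -> F4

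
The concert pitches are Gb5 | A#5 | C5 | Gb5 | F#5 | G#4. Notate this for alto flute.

Written C4 sounds as G3 on the alto flute, so concert pitches are written a perfect fourth up.
Gb5 to Cb6
A#5 to D#6
C5 to F5
Gb5 to Cb6
F#5 to B5
G#4 to C#5

Cb6 D#6 F5 Cb6 B5 C#5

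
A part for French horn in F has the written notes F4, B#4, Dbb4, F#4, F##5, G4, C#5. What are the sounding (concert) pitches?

Bb3 E#4 Gbb3 B3 B#4 C4 F#4

The French horn in F sounds a perfect fifth below written, so transpose each written note down a perfect fifth.
F4 becomes Bb3
B#4 becomes E#4
Dbb4 becomes Gbb3
F#4 becomes B3
F##5 becomes B#4
G4 becomes C4
C#5 becomes F#4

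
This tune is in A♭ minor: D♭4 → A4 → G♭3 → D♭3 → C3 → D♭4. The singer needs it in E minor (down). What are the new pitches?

A♭ minor to E minor down is a diminished fourth, so every note moves down by that interval.
Db4 gives A3
A4 gives E#4
Gb3 gives D3
Db3 gives A2
C3 gives G#2
Db4 gives A3

A3 E#4 D3 A2 G#2 A3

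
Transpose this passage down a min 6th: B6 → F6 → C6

D#6 A5 E5

B6 to D#6
F6 to A5
C6 to E5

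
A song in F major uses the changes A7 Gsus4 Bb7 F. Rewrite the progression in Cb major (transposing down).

Eb7 Dbsus4 Fb7 Cb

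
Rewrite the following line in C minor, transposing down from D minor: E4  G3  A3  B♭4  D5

From D down to C is a major second; apply that to each pitch.
E4 to D4
G3 to F3
A3 to G3
Bb4 to Ab4
D5 to C5

D4 F3 G3 Ab4 C5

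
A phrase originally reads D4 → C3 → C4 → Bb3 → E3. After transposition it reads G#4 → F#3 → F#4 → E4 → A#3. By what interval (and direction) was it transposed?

From D4 to G#4 is 4 letter names — a fourth of some quality.
D4 to G#4 is 6 semitones, which makes it an augmented fourth; the second version is higher, so the direction is up.
Checking another pair — E3 → A#3 — gives the same interval.

up an augmented fourth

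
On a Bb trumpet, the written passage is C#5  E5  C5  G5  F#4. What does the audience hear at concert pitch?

The Bb trumpet sounds a major second below written, so transpose each written note down a major second.
C#5 -> B4
E5 -> D5
C5 -> Bb4
G5 -> F5
F#4 -> E4

B4 D5 Bb4 F5 E4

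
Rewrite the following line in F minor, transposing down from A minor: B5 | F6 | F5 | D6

A minor to F minor down is a major third, so every note moves down by that interval.
B5 → G5
F6 → Db6
F5 → Db5
D6 → Bb5

G5 Db6 Db5 Bb5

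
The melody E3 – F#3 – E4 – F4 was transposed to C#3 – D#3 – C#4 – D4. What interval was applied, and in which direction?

down a minor third

From E3 to C#3 is 3 letter names — a third of some quality.
C#3 to E3 is 3 semitones, which makes it a minor third; the second version is lower, so the direction is down.
Checking another pair — F4 → D4 — gives the same interval.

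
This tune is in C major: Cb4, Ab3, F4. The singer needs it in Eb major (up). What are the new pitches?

C major to Eb major up is a minor third, so every note moves up by that interval.
Cb4 → Ebb4
Ab3 → Cb4
F4 → Ab4

Ebb4 Cb4 Ab4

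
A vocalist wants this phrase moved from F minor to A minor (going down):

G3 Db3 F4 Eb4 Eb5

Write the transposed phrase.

From F down to A is a minor sixth; apply that to each pitch.
G3 to B2
Db3 to F2
F4 to A3
Eb4 to G3
Eb5 to G4

B2 F2 A3 G3 G4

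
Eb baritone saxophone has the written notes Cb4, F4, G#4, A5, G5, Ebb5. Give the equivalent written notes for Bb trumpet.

First find concert pitch: the Eb baritone saxophone sounds a major thirteenth below written, so Cb4 F4 G#4 A5 G5 Ebb5 sounds Ebb2 Ab2 B2 C4 Bb3 Gbb3.
Then write for Bb trumpet: it sounds a major second below written, so the part must be a major second above concert.
Ebb2 → Fb2
Ab2 → Bb2
B2 → C#3
C4 → D4
Bb3 → C4
Gbb3 → Abb3

Fb2 Bb2 C#3 D4 C4 Abb3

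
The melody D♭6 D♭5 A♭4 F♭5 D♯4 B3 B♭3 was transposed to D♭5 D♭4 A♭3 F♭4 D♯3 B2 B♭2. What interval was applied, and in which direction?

down a perfect octave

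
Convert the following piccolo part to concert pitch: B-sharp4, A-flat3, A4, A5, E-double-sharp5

Written C4 on the piccolo sounds as C5, a perfect octave higher; apply that shift to every note.
B#4 -> B#5
Ab3 -> Ab4
A4 -> A5
A5 -> A6
E##5 -> E##6

B#5 Ab4 A5 A6 E##6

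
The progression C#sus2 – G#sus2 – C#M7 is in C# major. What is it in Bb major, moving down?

C# major down to Bb major is an augmented second; each chord root moves by that interval while the quality stays the same.
C#sus2: root C# down an augmented second → Bb, giving Bbsus2.
G#sus2: root G# down an augmented second → F, giving Fsus2.
C#M7: root C# down an augmented second → Bb, giving BbM7.

Bbsus2 Fsus2 BbM7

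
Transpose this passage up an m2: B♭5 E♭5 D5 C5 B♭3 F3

Cb6 Fb5 Eb5 Db5 Cb4 Gb3

Bb5 becomes Cb6
Eb5 becomes Fb5
D5 becomes Eb5
C5 becomes Db5
Bb3 becomes Cb4
F3 becomes Gb3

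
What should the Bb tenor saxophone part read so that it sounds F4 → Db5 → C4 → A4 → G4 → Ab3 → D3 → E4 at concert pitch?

G5 Eb6 D5 B5 A5 Bb4 E4 F#5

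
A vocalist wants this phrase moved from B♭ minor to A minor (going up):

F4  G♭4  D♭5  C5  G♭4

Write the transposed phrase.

B♭ minor to A minor up is a major seventh, so every note moves up by that interval.
F4 gives E5
Gb4 gives F5
Db5 gives C6
C5 gives B5
Gb4 gives F5

E5 F5 C6 B5 F5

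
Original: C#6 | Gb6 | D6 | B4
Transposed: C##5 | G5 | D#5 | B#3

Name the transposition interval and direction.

down a diminished octave

Take the first pair: C#6 → C##5. C to C spans 8 letter names, so the interval is some kind of octave.
C##5 to C#6 is 11 semitones, which makes it a diminished octave; the second version is lower, so the direction is down.
Checking another pair — B4 → B#3 — gives the same interval.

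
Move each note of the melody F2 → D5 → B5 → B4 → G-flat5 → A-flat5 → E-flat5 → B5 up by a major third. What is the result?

A2 F#5 D#6 D#5 Bb5 C6 G5 D#6

F2 up a major third is A2.
D5 up a major third is F#5.
B5: a third up reaches D, and 4 semitones makes it D#6.
A major third up from B4 gives D#5.
A major third up from Gb5 gives Bb5.
A major third up from Ab5 gives C6.
Eb5 up a major third is G5.
B5 up a major third is D#6.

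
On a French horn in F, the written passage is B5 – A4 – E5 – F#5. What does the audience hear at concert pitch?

E5 D4 A4 B4

Written C4 on the French horn in F sounds as F3, a perfect fifth lower; apply that shift to every note.
B5 gives E5
A4 gives D4
E5 gives A4
F#5 gives B4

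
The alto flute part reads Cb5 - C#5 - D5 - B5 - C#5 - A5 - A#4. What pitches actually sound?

Gb4 G#4 A4 F#5 G#4 E5 E#4

The alto flute sounds a perfect fourth below written, so transpose each written note down a perfect fourth.
Cb5 gives Gb4
C#5 gives G#4
D5 gives A4
B5 gives F#5
C#5 gives G#4
A5 gives E5
A#4 gives E#4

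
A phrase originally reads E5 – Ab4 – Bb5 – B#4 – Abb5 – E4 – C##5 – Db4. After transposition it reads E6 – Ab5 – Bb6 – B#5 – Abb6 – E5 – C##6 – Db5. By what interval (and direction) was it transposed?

Take the first pair: E5 → E6. E to E spans 8 letter names, so the interval is some kind of octave.
E5 to E6 is 12 semitones, which makes it a perfect octave; the second version is higher, so the direction is up.
Checking another pair — Db4 → Db5 — gives the same interval.

up a perfect octave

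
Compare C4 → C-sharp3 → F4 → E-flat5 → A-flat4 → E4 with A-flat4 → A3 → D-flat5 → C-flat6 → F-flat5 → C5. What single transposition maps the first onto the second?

From C4 to Ab4 is 6 letter names — a sixth of some quality.
C4 to Ab4 is 8 semitones, which makes it a minor sixth; the second version is higher, so the direction is up.
Checking another pair — E4 → C5 — gives the same interval.

up a minor sixth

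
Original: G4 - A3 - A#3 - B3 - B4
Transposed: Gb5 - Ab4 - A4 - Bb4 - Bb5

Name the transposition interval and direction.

From G4 to Gb5 is 8 letter names — an octave of some quality.
G4 to Gb5 is 11 semitones, which makes it a diminished octave; the second version is higher, so the direction is up.
Checking another pair — B4 → Bb5 — gives the same interval.

up a diminished octave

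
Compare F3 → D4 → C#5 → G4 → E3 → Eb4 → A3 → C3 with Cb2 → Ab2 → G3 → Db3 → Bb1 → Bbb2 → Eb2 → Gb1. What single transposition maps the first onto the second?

down an augmented eleventh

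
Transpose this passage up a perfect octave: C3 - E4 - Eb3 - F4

C3 becomes C4
E4 becomes E5
Eb3 becomes Eb4
F4 becomes F5

C4 E5 Eb4 F5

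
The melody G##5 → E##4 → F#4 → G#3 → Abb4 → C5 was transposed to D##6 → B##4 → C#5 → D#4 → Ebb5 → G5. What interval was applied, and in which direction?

up a perfect fifth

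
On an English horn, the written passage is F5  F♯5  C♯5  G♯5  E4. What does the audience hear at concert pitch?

Bb4 B4 F#4 C#5 A3

The English horn sounds a perfect fifth below written, so transpose each written note down a perfect fifth.
F5 gives Bb4
F#5 gives B4
C#5 gives F#4
G#5 gives C#5
E4 gives A3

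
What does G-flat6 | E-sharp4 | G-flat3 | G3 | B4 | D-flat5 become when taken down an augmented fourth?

Gb6 becomes Dbb6
E#4 becomes B3
Gb3 becomes Dbb3
G3 becomes Db3
B4 becomes F4
Db5 becomes Abb4

Dbb6 B3 Dbb3 Db3 F4 Abb4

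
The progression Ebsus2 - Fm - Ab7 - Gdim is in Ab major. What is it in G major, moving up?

Dsus2 Em G7 F#dim

Ab major up to G major is a major seventh; each chord root moves by that interval while the quality stays the same.
Ebsus2: root Eb up a major seventh → D, giving Dsus2.
Fm: root F up a major seventh → E, giving Em.
Ab7: root Ab up a major seventh → G, giving G7.
Gdim: root G up a major seventh → F#, giving F#dim.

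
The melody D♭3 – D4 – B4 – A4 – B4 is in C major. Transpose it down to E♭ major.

From C down to E♭ is a major sixth; apply that to each pitch.
Db3 to Fb2
D4 to F3
B4 to D4
A4 to C4
B4 to D4

Fb2 F3 D4 C4 D4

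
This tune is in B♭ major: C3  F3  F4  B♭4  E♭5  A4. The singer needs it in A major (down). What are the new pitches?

B2 E3 E4 A4 D5 G#4

From B♭ down to A is a minor second; apply that to each pitch.
C3 → B2
F3 → E3
F4 → E4
Bb4 → A4
Eb5 → D5
A4 → G#4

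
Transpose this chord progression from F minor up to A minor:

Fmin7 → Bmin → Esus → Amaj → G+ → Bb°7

Amin7 D#min G#sus C#maj B+ D°7

F minor up to A minor is a major third; each chord root moves by that interval while the quality stays the same.
Fmin7: root F up a major third → A, giving Amin7.
Bmin: root B up a major third → D#, giving D#min.
Esus: root E up a major third → G#, giving G#sus.
Amaj: root A up a major third → C#, giving C#maj.
G+: root G up a major third → B, giving B+.
Bb°7: root Bb up a major third → D, giving D°7.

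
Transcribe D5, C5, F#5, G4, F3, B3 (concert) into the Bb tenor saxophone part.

The Bb tenor saxophone sounds a major ninth below written, so the written part must be a major ninth above concert — transpose each note up.
D5 becomes E6
C5 becomes D6
F#5 becomes G#6
G4 becomes A5
F3 becomes G4
B3 becomes C#5

E6 D6 G#6 A5 G4 C#5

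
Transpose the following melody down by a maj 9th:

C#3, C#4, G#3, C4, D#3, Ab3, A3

C#3 to B1
C#4 to B2
G#3 to F#2
C4 to Bb2
D#3 to C#2
Ab3 to Gb2
A3 to G2

B1 B2 F#2 Bb2 C#2 Gb2 G2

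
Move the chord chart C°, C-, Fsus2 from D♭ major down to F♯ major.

E#° E#- A#sus2

D♭ major down to F♯ major is a diminished sixth; each chord root moves by that interval while the quality stays the same.
C°: root C down a diminished sixth → E#, giving E#°.
C-: root C down a diminished sixth → E#, giving E#-.
Fsus2: root F down a diminished sixth → A#, giving A#sus2.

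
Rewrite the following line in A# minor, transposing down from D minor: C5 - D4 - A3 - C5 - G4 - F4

G#4 A#3 E#3 G#4 D#4 C#4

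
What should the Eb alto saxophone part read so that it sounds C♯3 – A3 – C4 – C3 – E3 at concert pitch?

A#3 F#4 A4 A3 C#4

Written C4 sounds as Eb3 on the Eb alto saxophone, so concert pitches are written a major sixth up.
C#3 → A#3
A3 → F#4
C4 → A4
C3 → A3
E3 → C#4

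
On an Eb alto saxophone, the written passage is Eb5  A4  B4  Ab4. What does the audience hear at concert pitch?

Gb4 C4 D4 Cb4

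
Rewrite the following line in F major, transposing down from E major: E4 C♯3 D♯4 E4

F3 D2 E3 F3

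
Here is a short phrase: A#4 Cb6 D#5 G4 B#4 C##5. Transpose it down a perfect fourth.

E#4 Gb5 A#4 D4 F##4 G##4

A#4: a fourth down reaches E, and 5 semitones makes it E#4.
A perfect fourth down from Cb6 gives Gb5.
A perfect fourth down from D#5 gives A#4.
A perfect fourth down from G4 gives D4.
B#4 down a perfect fourth is F##4.
C##5 down a perfect fourth is G##4.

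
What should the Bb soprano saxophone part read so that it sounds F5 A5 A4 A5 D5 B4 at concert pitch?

G5 B5 B4 B5 E5 C#5

Written C4 sounds as Bb3 on the Bb soprano saxophone, so concert pitches are written a major second up.
F5 gives G5
A5 gives B5
A4 gives B4
A5 gives B5
D5 gives E5
B4 gives C#5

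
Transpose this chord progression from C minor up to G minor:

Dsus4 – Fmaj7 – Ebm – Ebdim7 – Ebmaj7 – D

C minor up to G minor is a perfect fifth; each chord root moves by that interval while the quality stays the same.
Dsus4: root D up a perfect fifth → A, giving Asus4.
Fmaj7: root F up a perfect fifth → C, giving Cmaj7.
Ebm: root Eb up a perfect fifth → Bb, giving Bbm.
Ebdim7: root Eb up a perfect fifth → Bb, giving Bbdim7.
Ebmaj7: root Eb up a perfect fifth → Bb, giving Bbmaj7.
D: root D up a perfect fifth → A, giving A.

Asus4 Cmaj7 Bbm Bbdim7 Bbmaj7 A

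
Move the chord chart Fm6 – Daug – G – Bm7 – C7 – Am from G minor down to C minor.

G minor down to C minor is a perfect fifth; each chord root moves by that interval while the quality stays the same.
Fm6: root F down a perfect fifth → Bb, giving Bbm6.
Daug: root D down a perfect fifth → G, giving Gaug.
G: root G down a perfect fifth → C, giving C.
Bm7: root B down a perfect fifth → E, giving Em7.
C7: root C down a perfect fifth → F, giving F7.
Am: root A down a perfect fifth → D, giving Dm.

Bbm6 Gaug C Em7 F7 Dm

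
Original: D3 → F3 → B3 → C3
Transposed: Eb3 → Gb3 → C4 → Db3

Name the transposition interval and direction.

up a minor second

Take the first pair: D3 → Eb3. D to E spans 2 letter names, so the interval is some kind of second.
D3 to Eb3 is 1 semitone, which makes it a minor second; the second version is higher, so the direction is up.
Checking another pair — C3 → Db3 — gives the same interval.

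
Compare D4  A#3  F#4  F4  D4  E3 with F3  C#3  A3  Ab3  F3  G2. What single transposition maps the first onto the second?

down a major sixth

From D4 to F3 is 6 letter names — a sixth of some quality.
F3 to D4 is 9 semitones, which makes it a major sixth; the second version is lower, so the direction is down.
Checking another pair — E3 → G2 — gives the same interval.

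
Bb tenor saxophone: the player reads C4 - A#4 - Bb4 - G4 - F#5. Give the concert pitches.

Written C4 on the Bb tenor saxophone sounds as Bb2, a major ninth lower; apply that shift to every note.
C4 to Bb2
A#4 to G#3
Bb4 to Ab3
G4 to F3
F#5 to E4

Bb2 G#3 Ab3 F3 E4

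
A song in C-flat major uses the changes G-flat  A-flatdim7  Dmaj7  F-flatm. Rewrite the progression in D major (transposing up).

A Bdim7 E#maj7 Gm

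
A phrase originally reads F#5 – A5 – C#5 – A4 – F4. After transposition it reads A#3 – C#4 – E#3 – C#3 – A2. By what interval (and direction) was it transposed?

down a minor thirteenth

Take the first pair: F#5 → A#3. F to A spans 13 letter names, so the interval is some kind of thirteenth.
A#3 to F#5 is 20 semitones, which makes it a minor thirteenth; the second version is lower, so the direction is down.
Checking another pair — F4 → A2 — gives the same interval.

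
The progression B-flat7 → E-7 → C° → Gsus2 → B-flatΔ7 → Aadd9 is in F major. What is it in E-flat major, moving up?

Ab7 D-7 Bb° Fsus2 AbΔ7 Gadd9

F major up to E-flat major is a minor seventh; each chord root moves by that interval while the quality stays the same.
B-flat7: root B-flat up a minor seventh → Ab, giving Ab7.
E-7: root E up a minor seventh → D, giving D-7.
C°: root C up a minor seventh → Bb, giving Bb°.
Gsus2: root G up a minor seventh → F, giving Fsus2.
B-flatΔ7: root B-flat up a minor seventh → Ab, giving AbΔ7.
Aadd9: root A up a minor seventh → G, giving Gadd9.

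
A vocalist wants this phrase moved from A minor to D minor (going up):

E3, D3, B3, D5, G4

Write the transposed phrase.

A3 G3 E4 G5 C5

A minor to D minor up is a perfect fourth, so every note moves up by that interval.
E3 gives A3
D3 gives G3
B3 gives E4
D5 gives G5
G4 gives C5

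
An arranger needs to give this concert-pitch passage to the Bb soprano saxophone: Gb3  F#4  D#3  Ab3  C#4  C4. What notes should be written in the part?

Ab3 G#4 E#3 Bb3 D#4 D4

The Bb soprano saxophone sounds a major second below written, so the written part must be a major second above concert — transpose each note up.
Gb3 -> Ab3
F#4 -> G#4
D#3 -> E#3
Ab3 -> Bb3
C#4 -> D#4
C4 -> D4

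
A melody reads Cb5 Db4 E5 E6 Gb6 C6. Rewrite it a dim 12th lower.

F3 G2 A#3 A#4 C5 F#4

Cb5 gives F3
Db4 gives G2
E5 gives A#3
E6 gives A#4
Gb6 gives C5
C6 gives F#4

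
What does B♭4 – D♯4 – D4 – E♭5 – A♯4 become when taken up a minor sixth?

Gb5 B4 Bb4 Cb6 F#5

Bb4 gives Gb5
D#4 gives B4
D4 gives Bb4
Eb5 gives Cb6
A#4 gives F#5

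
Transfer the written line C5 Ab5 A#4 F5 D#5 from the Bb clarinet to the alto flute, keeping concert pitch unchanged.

First find concert pitch: the Bb clarinet sounds a major second below written, so C5 Ab5 A#4 F5 D#5 sounds Bb4 Gb5 G#4 Eb5 C#5.
Then write for alto flute: it sounds a perfect fourth below written, so the part must be a perfect fourth above concert.
Bb4 → Eb5
Gb5 → Cb6
G#4 → C#5
Eb5 → Ab5
C#5 → F#5

Eb5 Cb6 C#5 Ab5 F#5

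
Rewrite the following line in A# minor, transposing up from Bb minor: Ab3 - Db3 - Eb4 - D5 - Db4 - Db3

G#4 C#4 D#5 C##6 C#5 C#4

Bb minor to A# minor up is an augmented seventh, so every note moves up by that interval.
Ab3 -> G#4
Db3 -> C#4
Eb4 -> D#5
D5 -> C##6
Db4 -> C#5
Db3 -> C#4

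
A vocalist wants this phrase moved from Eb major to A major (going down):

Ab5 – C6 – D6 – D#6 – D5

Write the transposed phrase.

From Eb down to A is a diminished fifth; apply that to each pitch.
Ab5 becomes D5
C6 becomes F#5
D6 becomes G#5
D#6 becomes G##5
D5 becomes G#4

D5 F#5 G#5 G##5 G#4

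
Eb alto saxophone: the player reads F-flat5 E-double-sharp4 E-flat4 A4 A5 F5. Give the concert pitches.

Abb4 G##3 Gb3 C4 C5 Ab4

The Eb alto saxophone sounds a major sixth below written, so transpose each written note down a major sixth.
Fb5 → Abb4
E##4 → G##3
Eb4 → Gb3
A4 → C4
A5 → C5
F5 → Ab4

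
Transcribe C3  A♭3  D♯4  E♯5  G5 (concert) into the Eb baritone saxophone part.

A4 F5 B#5 C##7 E7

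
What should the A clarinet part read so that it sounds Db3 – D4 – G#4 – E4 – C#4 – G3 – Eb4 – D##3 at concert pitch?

Fb3 F4 B4 G4 E4 Bb3 Gb4 F##3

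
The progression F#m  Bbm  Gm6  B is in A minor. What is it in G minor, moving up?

Em Abm Fm6 A

A minor up to G minor is a minor seventh; each chord root moves by that interval while the quality stays the same.
F#m: root F# up a minor seventh → E, giving Em.
Bbm: root Bb up a minor seventh → Ab, giving Abm.
Gm6: root G up a minor seventh → F, giving Fm6.
B: root B up a minor seventh → A, giving A.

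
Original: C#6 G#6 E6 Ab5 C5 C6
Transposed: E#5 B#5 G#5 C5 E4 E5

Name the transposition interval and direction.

From C#6 to E#5 is 6 letter names — a sixth of some quality.
E#5 to C#6 is 8 semitones, which makes it a minor sixth; the second version is lower, so the direction is down.
Checking another pair — C6 → E5 — gives the same interval.

down a minor sixth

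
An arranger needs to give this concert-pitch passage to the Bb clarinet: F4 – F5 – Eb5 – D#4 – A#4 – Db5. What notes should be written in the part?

G4 G5 F5 E#4 B#4 Eb5

Written C4 sounds as Bb3 on the Bb clarinet, so concert pitches are written a major second up.
F4 -> G4
F5 -> G5
Eb5 -> F5
D#4 -> E#4
A#4 -> B#4
Db5 -> Eb5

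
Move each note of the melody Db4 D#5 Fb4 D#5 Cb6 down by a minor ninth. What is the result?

Db4 down a minor ninth is C3.
D#5: a ninth down reaches C, and 13 semitones makes it C##4.
Fb4 down a minor ninth is Eb3.
D#5 down a minor ninth is C##4.
Cb6 down a minor ninth is Bb4.

C3 C##4 Eb3 C##4 Bb4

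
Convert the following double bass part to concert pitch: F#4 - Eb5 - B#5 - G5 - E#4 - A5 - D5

F#3 Eb4 B#4 G4 E#3 A4 D4

The double bass sounds a perfect octave below written, so transpose each written note down a perfect octave.
F#4 → F#3
Eb5 → Eb4
B#5 → B#4
G5 → G4
E#4 → E#3
A5 → A4
D5 → D4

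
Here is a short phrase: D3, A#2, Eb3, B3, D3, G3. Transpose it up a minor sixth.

Bb3 F#3 Cb4 G4 Bb3 Eb4

A minor sixth up from D3 gives Bb3.
A#2 up a minor sixth is F#3.
A minor sixth up from Eb3 gives Cb4.
B3 up a minor sixth is G4.
D3: a sixth up reaches B, and 8 semitones makes it Bb3.
G3 up a minor sixth is Eb4.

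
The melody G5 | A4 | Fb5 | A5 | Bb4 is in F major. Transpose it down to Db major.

Eb5 F4 Dbb5 F5 Gb4

F major to Db major down is a major third, so every note moves down by that interval.
G5 gives Eb5
A4 gives F4
Fb5 gives Dbb5
A5 gives F5
Bb4 gives Gb4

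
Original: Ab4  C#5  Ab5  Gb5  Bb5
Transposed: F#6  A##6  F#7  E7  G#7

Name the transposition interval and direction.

From Ab4 to F#6 is 13 letter names — a thirteenth of some quality.
Ab4 to F#6 is 22 semitones, which makes it an augmented thirteenth; the second version is higher, so the direction is up.
Checking another pair — Bb5 → G#7 — gives the same interval.

up an augmented thirteenth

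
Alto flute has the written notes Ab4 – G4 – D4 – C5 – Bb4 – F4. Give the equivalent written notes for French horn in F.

First find concert pitch: the alto flute sounds a perfect fourth below written, so Ab4 G4 D4 C5 Bb4 F4 sounds Eb4 D4 A3 G4 F4 C4.
Then write for French horn in F: it sounds a perfect fifth below written, so the part must be a perfect fifth above concert.
Eb4 → Bb4
D4 → A4
A3 → E4
G4 → D5
F4 → C5
C4 → G4

Bb4 A4 E4 D5 C5 G4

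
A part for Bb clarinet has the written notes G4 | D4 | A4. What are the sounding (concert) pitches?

F4 C4 G4

Written C4 on the Bb clarinet sounds as Bb3, a major second lower; apply that shift to every note.
G4 becomes F4
D4 becomes C4
A4 becomes G4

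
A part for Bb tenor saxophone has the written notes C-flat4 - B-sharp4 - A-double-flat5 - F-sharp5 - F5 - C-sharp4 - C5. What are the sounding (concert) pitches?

The Bb tenor saxophone sounds a major ninth below written, so transpose each written note down a major ninth.
Cb4 becomes Bbb2
B#4 becomes A#3
Abb5 becomes Gbb4
F#5 becomes E4
F5 becomes Eb4
C#4 becomes B2
C5 becomes Bb3

Bbb2 A#3 Gbb4 E4 Eb4 B2 Bb3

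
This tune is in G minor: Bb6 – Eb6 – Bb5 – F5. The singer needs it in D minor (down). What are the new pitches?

F6 Bb5 F5 C5

From G down to D is a perfect fourth; apply that to each pitch.
Bb6 becomes F6
Eb6 becomes Bb5
Bb5 becomes F5
F5 becomes C5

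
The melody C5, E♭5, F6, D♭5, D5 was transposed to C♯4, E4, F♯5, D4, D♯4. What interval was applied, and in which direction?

down a diminished octave

From C5 to C#4 is 8 letter names — an octave of some quality.
C#4 to C5 is 11 semitones, which makes it a diminished octave; the second version is lower, so the direction is down.
Checking another pair — D5 → D#4 — gives the same interval.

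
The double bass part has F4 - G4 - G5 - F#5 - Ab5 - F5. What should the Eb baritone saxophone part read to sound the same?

D5 E5 E6 D#6 F6 D6

First find concert pitch: the double bass sounds a perfect octave below written, so F4 G4 G5 F#5 Ab5 F5 sounds F3 G3 G4 F#4 Ab4 F4.
Then write for Eb baritone saxophone: it sounds a major thirteenth below written, so the part must be a major thirteenth above concert.
F3 → D5
G3 → E5
G4 → E6
F#4 → D#6
Ab4 → F6
F4 → D6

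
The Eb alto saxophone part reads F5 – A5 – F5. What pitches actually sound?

Ab4 C5 Ab4

The Eb alto saxophone sounds a major sixth below written, so transpose each written note down a major sixth.
F5 gives Ab4
A5 gives C5
F5 gives Ab4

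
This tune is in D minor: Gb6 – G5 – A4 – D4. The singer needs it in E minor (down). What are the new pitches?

Ab5 A4 B3 E3

D minor to E minor down is a minor seventh, so every note moves down by that interval.
Gb6 to Ab5
G5 to A4
A4 to B3
D4 to E3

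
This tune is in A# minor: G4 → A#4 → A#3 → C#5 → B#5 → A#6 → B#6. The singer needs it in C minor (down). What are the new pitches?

Bbb3 C4 C3 Eb4 D5 C6 D6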